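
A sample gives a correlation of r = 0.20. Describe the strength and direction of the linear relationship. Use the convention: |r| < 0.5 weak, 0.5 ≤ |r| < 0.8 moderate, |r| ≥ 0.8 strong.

weak positive

r = 0.20 > 0 so the relationship is positive.
|r| = 0.20, which falls in the weak range.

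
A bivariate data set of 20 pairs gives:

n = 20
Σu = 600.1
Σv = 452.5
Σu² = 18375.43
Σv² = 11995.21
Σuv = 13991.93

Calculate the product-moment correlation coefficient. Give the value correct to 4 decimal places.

r = (nΣuv − ΣuΣv) / √[(nΣu² − (Σu)²)(nΣv² − (Σv)²)]
Numerator: 20×13991.93 − 600.1×452.5 = 8293.35
Denominator: √[(367508.6 − 360120.01)(239904.2 − 204756.25)] = √[7388.59 × 35147.95] = 16115.0176
r = 8293.35 / 16115.0176 ≈ 0.5146

0.5146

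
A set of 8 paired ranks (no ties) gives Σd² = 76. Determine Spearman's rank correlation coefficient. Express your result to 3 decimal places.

ρ = 1 − 6Σd² / [n(n²−1)] = 1 − 6×76 / (8×63)
  = 1 − 456/504 = 1 − 0.9048 ≈ 0.095

0.095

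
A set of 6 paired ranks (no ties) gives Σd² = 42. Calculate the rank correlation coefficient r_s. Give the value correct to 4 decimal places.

-0.2000

ρ = 1 − 6Σd² / [n(n²−1)] = 1 − 6×42 / (6×35)
  = 1 − 252/210 = 1 − 1.20000 ≈ -0.2000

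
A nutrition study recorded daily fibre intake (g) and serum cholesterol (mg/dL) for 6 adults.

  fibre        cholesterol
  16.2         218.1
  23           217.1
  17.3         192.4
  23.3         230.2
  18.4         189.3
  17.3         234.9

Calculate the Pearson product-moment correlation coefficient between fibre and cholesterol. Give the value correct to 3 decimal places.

0.296

n = 6, Σx = 115.5, Σy = 1282, Σx² = 2271.47, Σy² = 275722.32, Σxy = 24765.59
nΣxy − ΣxΣy = 148593.54 − 148071 = 522.54
nΣx² − (Σx)² = 13628.82 − 13340.25 = 288.57; nΣy² − (Σy)² = 1654333.92 − 1643524 = 10809.92
r = 522.54 / √(288.57 × 10809.92) = 522.54 / 1766.1876 ≈ 0.296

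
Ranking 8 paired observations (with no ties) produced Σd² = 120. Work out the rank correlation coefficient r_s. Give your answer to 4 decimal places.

ρ = 1 − 6Σd² / [n(n²−1)] = 1 − 6×120 / (8×63)
  = 1 − 720/504 = 1 − 1.42857 ≈ -0.4286

-0.4286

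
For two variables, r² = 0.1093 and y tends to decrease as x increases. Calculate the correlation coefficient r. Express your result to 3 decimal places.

|r| = √0.1093 = 0.331
The association is negative, so r = −0.331.

-0.331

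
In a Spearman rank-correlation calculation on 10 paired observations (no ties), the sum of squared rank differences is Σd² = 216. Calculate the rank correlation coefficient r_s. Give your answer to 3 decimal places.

ρ = 1 − 6Σd² / [n(n²−1)] = 1 − 6×216 / (10×99)
  = 1 − 1296/990 = 1 − 1.3091 ≈ -0.309

-0.309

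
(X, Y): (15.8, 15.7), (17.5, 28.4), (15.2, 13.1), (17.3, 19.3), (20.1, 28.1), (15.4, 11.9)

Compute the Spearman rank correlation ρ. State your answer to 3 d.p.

Rank X: 3, 5, 1, 4, 6, 2
Rank Y: 3, 6, 2, 4, 5, 1
d = rank(X) − rank(Y): 0, -1, -1, 0, 1, 1; Σd² = 4
ρ = 1 − 6Σd² / [n(n²−1)] = 1 − 6×4 / (6×35) = 1 − 24/210 ≈ 0.886

0.886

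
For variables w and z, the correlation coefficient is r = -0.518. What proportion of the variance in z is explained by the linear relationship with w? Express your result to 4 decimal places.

r² = (-0.518)² = 0.2683

0.2683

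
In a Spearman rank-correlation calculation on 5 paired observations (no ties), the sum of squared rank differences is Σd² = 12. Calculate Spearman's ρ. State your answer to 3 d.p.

0.400

ρ = 1 − 6Σd² / [n(n²−1)] = 1 − 6×12 / (5×24)
  = 1 − 72/120 = 1 − 0.6000 ≈ 0.400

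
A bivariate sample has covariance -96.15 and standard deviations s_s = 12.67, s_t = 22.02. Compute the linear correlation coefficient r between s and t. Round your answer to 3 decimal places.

r = Cov(s,t) / (s_s · s_t) = -96.15 / (12.67 × 22.02)
  = -96.15 / 278.9934 ≈ -0.345

-0.345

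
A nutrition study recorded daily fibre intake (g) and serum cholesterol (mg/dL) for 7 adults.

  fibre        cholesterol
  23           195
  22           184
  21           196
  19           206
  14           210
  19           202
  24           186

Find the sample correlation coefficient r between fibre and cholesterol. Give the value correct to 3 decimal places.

-0.862

n = 7, Σx = 142, Σy = 1379, Σx² = 2948, Σy² = 272233, Σxy = 27805
nΣxy − ΣxΣy = 194635 − 195818 = -1183
nΣx² − (Σx)² = 20636 − 20164 = 472; nΣy² − (Σy)² = 1905631 − 1901641 = 3990
r = -1183 / √(472 × 3990) = -1183 / 1372.3265 ≈ -0.862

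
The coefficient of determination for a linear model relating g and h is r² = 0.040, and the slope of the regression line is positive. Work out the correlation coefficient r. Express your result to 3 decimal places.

|r| = √0.040 = 0.200
The association is positive, so r = 0.200.

0.200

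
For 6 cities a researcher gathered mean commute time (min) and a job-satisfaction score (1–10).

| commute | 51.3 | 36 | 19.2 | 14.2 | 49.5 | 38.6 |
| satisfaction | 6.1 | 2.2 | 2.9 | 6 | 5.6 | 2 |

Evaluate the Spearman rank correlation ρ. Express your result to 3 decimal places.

Rank commute: 6, 3, 2, 1, 5, 4
Rank satisfaction: 6, 2, 3, 5, 4, 1
d = rank(commute) − rank(satisfaction): 0, 1, -1, -4, 1, 3; Σd² = 28
ρ = 1 − 6Σd² / [n(n²−1)] = 1 − 6×28 / (6×35) = 1 − 168/210 ≈ 0.200

0.200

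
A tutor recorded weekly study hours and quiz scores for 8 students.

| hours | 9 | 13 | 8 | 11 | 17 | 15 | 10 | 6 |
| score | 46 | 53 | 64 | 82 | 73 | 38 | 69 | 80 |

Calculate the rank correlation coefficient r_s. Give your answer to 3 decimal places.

Rank hours: 3, 6, 2, 5, 8, 7, 4, 1
Rank score: 2, 3, 4, 8, 6, 1, 5, 7
d = rank(hours) − rank(score): 1, 3, -2, -3, 2, 6, -1, -6; Σd² = 100
ρ = 1 − 6Σd² / [n(n²−1)] = 1 − 6×100 / (8×63) = 1 − 600/504 ≈ -0.190

-0.190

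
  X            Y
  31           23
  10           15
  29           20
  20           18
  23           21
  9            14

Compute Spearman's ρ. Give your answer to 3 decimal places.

Rank X: 6, 2, 5, 3, 4, 1
Rank Y: 6, 2, 4, 3, 5, 1
d = rank(X) − rank(Y): 0, 0, 1, 0, -1, 0; Σd² = 2
ρ = 1 − 6Σd² / [n(n²−1)] = 1 − 6×2 / (6×35) = 1 − 12/210 ≈ 0.943

0.943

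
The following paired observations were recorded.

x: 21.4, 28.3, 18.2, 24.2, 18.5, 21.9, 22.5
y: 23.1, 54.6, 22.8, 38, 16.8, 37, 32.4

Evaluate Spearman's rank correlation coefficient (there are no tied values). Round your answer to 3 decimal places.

Rank x: 3, 7, 1, 6, 2, 4, 5
Rank y: 3, 7, 2, 6, 1, 5, 4
d = rank(x) − rank(y): 0, 0, -1, 0, 1, -1, 1; Σd² = 4
ρ = 1 − 6Σd² / [n(n²−1)] = 1 − 6×4 / (7×48) = 1 − 24/336 ≈ 0.929

0.929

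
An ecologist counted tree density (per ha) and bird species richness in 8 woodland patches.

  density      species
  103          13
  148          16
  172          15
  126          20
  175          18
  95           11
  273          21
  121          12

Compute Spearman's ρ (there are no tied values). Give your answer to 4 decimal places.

Rank density: 2, 5, 6, 4, 7, 1, 8, 3
Rank species: 3, 5, 4, 7, 6, 1, 8, 2
d = rank(density) − rank(species): -1, 0, 2, -3, 1, 0, 0, 1; Σd² = 16
ρ = 1 − 6Σd² / [n(n²−1)] = 1 − 6×16 / (8×63) = 1 − 96/504 ≈ 0.8095

0.8095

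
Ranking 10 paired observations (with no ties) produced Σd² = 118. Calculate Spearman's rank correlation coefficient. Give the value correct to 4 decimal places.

0.2848

ρ = 1 − 6Σd² / [n(n²−1)] = 1 − 6×118 / (10×99)
  = 1 − 708/990 = 1 − 0.71515 ≈ 0.2848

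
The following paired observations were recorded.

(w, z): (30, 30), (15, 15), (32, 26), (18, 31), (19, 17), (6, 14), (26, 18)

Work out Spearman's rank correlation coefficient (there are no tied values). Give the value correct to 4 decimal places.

0.6071

Rank w: 6, 2, 7, 3, 4, 1, 5
Rank z: 6, 2, 5, 7, 3, 1, 4
d = rank(w) − rank(z): 0, 0, 2, -4, 1, 0, 1; Σd² = 22
ρ = 1 − 6Σd² / [n(n²−1)] = 1 − 6×22 / (7×48) = 1 − 132/336 ≈ 0.6071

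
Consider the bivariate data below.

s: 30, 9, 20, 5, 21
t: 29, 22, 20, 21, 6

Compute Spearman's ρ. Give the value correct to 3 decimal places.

0.100

Rank s: 5, 2, 3, 1, 4
Rank t: 5, 4, 2, 3, 1
d = rank(s) − rank(t): 0, -2, 1, -2, 3; Σd² = 18
ρ = 1 − 6Σd² / [n(n²−1)] = 1 − 6×18 / (5×24) = 1 − 108/120 ≈ 0.100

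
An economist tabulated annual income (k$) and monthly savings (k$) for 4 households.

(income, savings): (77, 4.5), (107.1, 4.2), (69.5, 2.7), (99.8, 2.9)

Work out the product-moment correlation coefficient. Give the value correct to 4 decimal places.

n = 4, Σx = 353.4, Σy = 14.3, Σx² = 32189.7, Σy² = 53.59, Σxy = 1273.39
nΣxy − ΣxΣy = 5093.56 − 5053.62 = 39.94
nΣx² − (Σx)² = 128758.8 − 124891.56 = 3867.24; nΣy² − (Σy)² = 214.36 − 204.49 = 9.87
r = 39.94 / √(3867.24 × 9.87) = 39.94 / 195.3706 ≈ 0.2044

0.2044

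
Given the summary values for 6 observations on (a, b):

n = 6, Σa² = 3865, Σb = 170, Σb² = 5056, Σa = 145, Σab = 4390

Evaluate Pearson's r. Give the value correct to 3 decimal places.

r = (nΣab − ΣaΣb) / √[(nΣa² − (Σa)²)(nΣb² − (Σb)²)]
Numerator: 6×4390 − 145×170 = 1690
Denominator: √[(23190 − 21025)(30336 − 28900)] = √[2165 × 1436] = 1763.2186
r = 1690 / 1763.2186 ≈ 0.958

0.958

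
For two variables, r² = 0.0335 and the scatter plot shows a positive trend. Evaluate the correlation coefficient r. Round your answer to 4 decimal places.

|r| = √0.0335 = 0.1830
The association is positive, so r = 0.1830.

0.1830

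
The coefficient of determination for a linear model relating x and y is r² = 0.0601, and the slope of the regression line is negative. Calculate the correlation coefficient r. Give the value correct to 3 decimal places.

-0.245

|r| = √0.0601 = 0.245
The association is negative, so r = −0.245.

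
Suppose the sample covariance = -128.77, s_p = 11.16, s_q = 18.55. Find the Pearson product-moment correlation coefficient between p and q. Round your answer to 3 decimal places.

r = Cov(p,q) / (s_p · s_q) = -128.77 / (11.16 × 18.55)
  = -128.77 / 207.0180 ≈ -0.622

-0.622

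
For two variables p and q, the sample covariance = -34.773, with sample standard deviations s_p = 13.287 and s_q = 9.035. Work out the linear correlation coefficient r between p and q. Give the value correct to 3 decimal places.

-0.290

r = Cov(p,q) / (s_p · s_q) = -34.773 / (13.287 × 9.035)
  = -34.773 / 120.0480 ≈ -0.290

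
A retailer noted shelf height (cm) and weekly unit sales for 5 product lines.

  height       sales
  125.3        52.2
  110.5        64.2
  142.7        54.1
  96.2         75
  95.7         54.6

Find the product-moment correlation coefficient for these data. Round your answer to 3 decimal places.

n = 5, Σx = 570.4, Σy = 300.1, Σx² = 66686.56, Σy² = 18379.45, Σxy = 33795.05
nΣxy − ΣxΣy = 168975.25 − 171177.04 = -2201.79
nΣx² − (Σx)² = 333432.8 − 325356.16 = 8076.64; nΣy² − (Σy)² = 91897.25 − 90060.01 = 1837.24
r = -2201.79 / √(8076.64 × 1837.24) = -2201.79 / 3852.1067 ≈ -0.572

-0.572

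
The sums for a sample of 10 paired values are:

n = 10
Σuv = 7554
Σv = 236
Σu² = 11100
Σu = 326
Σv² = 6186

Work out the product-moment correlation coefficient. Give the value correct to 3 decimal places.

r = (nΣuv − ΣuΣv) / √[(nΣu² − (Σu)²)(nΣv² − (Σv)²)]
Numerator: 10×7554 − 326×236 = -1396
Denominator: √[(111000 − 106276)(61860 − 55696)] = √[4724 × 6164] = 5396.1779
r = -1396 / 5396.1779 ≈ -0.259

-0.259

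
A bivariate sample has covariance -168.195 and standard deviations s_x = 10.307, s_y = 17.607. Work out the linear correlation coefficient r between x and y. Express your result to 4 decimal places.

-0.9268

r = Cov(x,y) / (s_x · s_y) = -168.195 / (10.307 × 17.607)
  = -168.195 / 181.4753 ≈ -0.9268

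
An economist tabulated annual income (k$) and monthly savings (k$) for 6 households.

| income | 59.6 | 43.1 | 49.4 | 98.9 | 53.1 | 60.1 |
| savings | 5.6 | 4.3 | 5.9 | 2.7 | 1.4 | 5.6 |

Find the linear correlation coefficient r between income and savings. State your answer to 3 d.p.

n = 6, Σx = 364.2, Σy = 25.5, Σx² = 24062.96, Σy² = 125.27, Σxy = 1488.48
nΣxy − ΣxΣy = 8930.88 − 9287.1 = -356.22
nΣx² − (Σx)² = 144377.76 − 132641.64 = 11736.12; nΣy² − (Σy)² = 751.62 − 650.25 = 101.37
r = -356.22 / √(11736.12 × 101.37) = -356.22 / 1090.7293 ≈ -0.327

-0.327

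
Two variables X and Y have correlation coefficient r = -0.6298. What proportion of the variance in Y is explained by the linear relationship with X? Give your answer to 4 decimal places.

0.3966

r² = (-0.6298)² = 0.3966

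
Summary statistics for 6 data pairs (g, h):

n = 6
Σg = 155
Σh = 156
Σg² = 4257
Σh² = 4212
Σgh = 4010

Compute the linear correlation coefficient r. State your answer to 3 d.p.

-0.101

r = (nΣgh − ΣgΣh) / √[(nΣg² − (Σg)²)(nΣh² − (Σh)²)]
Numerator: 6×4010 − 155×156 = -120
Denominator: √[(25542 − 24025)(25272 − 24336)] = √[1517 × 936] = 1191.6006
r = -120 / 1191.6006 ≈ -0.101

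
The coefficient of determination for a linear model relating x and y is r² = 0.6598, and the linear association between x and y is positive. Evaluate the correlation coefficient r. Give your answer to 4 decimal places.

|r| = √0.6598 = 0.8123
The association is positive, so r = 0.8123.

0.8123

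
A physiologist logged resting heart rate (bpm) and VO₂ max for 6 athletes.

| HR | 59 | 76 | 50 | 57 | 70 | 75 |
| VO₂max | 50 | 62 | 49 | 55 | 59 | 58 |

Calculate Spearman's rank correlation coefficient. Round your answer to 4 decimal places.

Rank HR: 3, 6, 1, 2, 4, 5
Rank VO₂max: 2, 6, 1, 3, 5, 4
d = rank(HR) − rank(VO₂max): 1, 0, 0, -1, -1, 1; Σd² = 4
ρ = 1 − 6Σd² / [n(n²−1)] = 1 − 6×4 / (6×35) = 1 − 24/210 ≈ 0.8857

0.8857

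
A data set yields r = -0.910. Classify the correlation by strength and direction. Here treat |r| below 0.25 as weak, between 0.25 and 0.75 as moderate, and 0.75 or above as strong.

strong negative

r = -0.910 < 0 so the relationship is negative.
|r| = 0.910, which falls in the strong range.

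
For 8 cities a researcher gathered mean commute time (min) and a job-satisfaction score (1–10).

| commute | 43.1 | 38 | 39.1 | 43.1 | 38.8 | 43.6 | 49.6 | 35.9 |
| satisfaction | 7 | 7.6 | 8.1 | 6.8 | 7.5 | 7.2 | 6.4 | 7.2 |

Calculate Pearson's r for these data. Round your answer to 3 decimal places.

n = 8, Σx = 331.2, Σy = 57.8, Σx² = 13843.4, Σy² = 419.5, Σxy = 2381.13
nΣxy − ΣxΣy = 19049.04 − 19143.36 = -94.32
nΣx² − (Σx)² = 110747.2 − 109693.44 = 1053.76; nΣy² − (Σy)² = 3356 − 3340.84 = 15.16
r = -94.32 / √(1053.76 × 15.16) = -94.32 / 126.3923 ≈ -0.746

-0.746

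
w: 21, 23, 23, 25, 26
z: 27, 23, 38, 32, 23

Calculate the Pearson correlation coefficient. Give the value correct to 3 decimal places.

n = 5, Σw = 118, Σz = 143, Σw² = 2800, Σz² = 4255, Σwz = 3368
nΣwz − ΣwΣz = 16840 − 16874 = -34
nΣw² − (Σw)² = 14000 − 13924 = 76; nΣz² − (Σz)² = 21275 − 20449 = 826
r = -34 / √(76 × 826) = -34 / 250.5514 ≈ -0.136

-0.136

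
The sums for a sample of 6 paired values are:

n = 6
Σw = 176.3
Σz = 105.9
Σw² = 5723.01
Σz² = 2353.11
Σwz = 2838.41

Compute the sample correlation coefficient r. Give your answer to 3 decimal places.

-0.533

r = (nΣwz − ΣwΣz) / √[(nΣw² − (Σw)²)(nΣz² − (Σz)²)]
Numerator: 6×2838.41 − 176.3×105.9 = -1639.71
Denominator: √[(34338.06 − 31081.69)(14118.66 − 11214.81)] = √[3256.37 × 2903.85] = 3075.0626
r = -1639.71 / 3075.0626 ≈ -0.533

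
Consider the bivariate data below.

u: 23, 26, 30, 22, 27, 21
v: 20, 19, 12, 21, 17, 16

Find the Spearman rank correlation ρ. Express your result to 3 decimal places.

Rank u: 3, 4, 6, 2, 5, 1
Rank v: 5, 4, 1, 6, 3, 2
d = rank(u) − rank(v): -2, 0, 5, -4, 2, -1; Σd² = 50
ρ = 1 − 6Σd² / [n(n²−1)] = 1 − 6×50 / (6×35) = 1 − 300/210 ≈ -0.429

-0.429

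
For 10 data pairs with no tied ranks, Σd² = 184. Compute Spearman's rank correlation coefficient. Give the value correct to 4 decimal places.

-0.1152

ρ = 1 − 6Σd² / [n(n²−1)] = 1 − 6×184 / (10×99)
  = 1 − 1104/990 = 1 − 1.11515 ≈ -0.1152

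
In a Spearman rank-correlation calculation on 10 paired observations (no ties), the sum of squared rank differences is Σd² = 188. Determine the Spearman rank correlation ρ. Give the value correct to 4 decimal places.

ρ = 1 − 6Σd² / [n(n²−1)] = 1 − 6×188 / (10×99)
  = 1 − 1128/990 = 1 − 1.13939 ≈ -0.1394

-0.1394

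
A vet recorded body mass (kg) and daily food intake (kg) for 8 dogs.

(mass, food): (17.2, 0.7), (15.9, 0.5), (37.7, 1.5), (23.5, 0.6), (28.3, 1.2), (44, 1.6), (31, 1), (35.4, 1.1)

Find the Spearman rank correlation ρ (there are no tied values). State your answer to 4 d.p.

Rank mass: 2, 1, 7, 3, 4, 8, 5, 6
Rank food: 3, 1, 7, 2, 6, 8, 4, 5
d = rank(mass) − rank(food): -1, 0, 0, 1, -2, 0, 1, 1; Σd² = 8
ρ = 1 − 6Σd² / [n(n²−1)] = 1 − 6×8 / (8×63) = 1 − 48/504 ≈ 0.9048

0.9048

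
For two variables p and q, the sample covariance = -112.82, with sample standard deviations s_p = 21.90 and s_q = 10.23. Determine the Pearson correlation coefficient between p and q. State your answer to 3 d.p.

r = Cov(p,q) / (s_p · s_q) = -112.82 / (21.90 × 10.23)
  = -112.82 / 224.0370 ≈ -0.504

-0.504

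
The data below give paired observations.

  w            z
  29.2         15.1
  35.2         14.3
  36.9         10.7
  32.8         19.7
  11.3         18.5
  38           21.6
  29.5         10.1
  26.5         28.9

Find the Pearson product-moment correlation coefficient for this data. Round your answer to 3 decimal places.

n = 8, Σw = 239.4, Σz = 138.9, Σw² = 7673.32, Σz² = 2681.11, Σwz = 4078.92
nΣwz − ΣwΣz = 32631.36 − 33252.66 = -621.3
nΣw² − (Σw)² = 61386.56 − 57312.36 = 4074.2; nΣz² − (Σz)² = 21448.88 − 19293.21 = 2155.67
r = -621.3 / √(4074.2 × 2155.67) = -621.3 / 2963.5504 ≈ -0.210

-0.210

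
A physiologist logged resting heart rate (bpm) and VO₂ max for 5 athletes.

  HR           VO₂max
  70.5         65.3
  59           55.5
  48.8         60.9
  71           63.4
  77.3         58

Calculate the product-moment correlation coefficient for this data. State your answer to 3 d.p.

0.202

n = 5, Σx = 326.6, Σy = 303.1, Σx² = 21848.98, Σy² = 18436.71, Σxy = 19834.87
nΣxy − ΣxΣy = 99174.35 − 98992.46 = 181.89
nΣx² − (Σx)² = 109244.9 − 106667.56 = 2577.34; nΣy² − (Σy)² = 92183.55 − 91869.61 = 313.94
r = 181.89 / √(2577.34 × 313.94) = 181.89 / 899.5166 ≈ 0.202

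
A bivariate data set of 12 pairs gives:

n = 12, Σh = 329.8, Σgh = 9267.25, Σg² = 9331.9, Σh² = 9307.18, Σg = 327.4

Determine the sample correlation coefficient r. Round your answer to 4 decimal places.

r = (nΣgh − ΣgΣh) / √[(nΣg² − (Σg)²)(nΣh² − (Σh)²)]
Numerator: 12×9267.25 − 327.4×329.8 = 3230.48
Denominator: √[(111982.8 − 107190.76)(111686.16 − 108768.04)] = √[4792.04 × 2918.12] = 3739.4850
r = 3230.48 / 3739.4850 ≈ 0.8639

0.8639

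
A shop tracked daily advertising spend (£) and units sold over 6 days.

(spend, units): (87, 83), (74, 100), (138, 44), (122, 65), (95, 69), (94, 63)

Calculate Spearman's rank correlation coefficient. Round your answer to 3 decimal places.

Rank spend: 2, 1, 6, 5, 4, 3
Rank units: 5, 6, 1, 3, 4, 2
d = rank(spend) − rank(units): -3, -5, 5, 2, 0, 1; Σd² = 64
ρ = 1 − 6Σd² / [n(n²−1)] = 1 − 6×64 / (6×35) = 1 − 384/210 ≈ -0.829

-0.829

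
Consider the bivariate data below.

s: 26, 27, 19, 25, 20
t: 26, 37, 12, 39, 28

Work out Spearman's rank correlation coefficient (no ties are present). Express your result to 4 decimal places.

Rank s: 4, 5, 1, 3, 2
Rank t: 2, 4, 1, 5, 3
d = rank(s) − rank(t): 2, 1, 0, -2, -1; Σd² = 10
ρ = 1 − 6Σd² / [n(n²−1)] = 1 − 6×10 / (5×24) = 1 − 60/120 ≈ 0.5000

0.5000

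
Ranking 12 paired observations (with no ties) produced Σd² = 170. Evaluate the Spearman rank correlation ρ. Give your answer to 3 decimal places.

0.406

ρ = 1 − 6Σd² / [n(n²−1)] = 1 − 6×170 / (12×143)
  = 1 − 1020/1716 = 1 − 0.5944 ≈ 0.406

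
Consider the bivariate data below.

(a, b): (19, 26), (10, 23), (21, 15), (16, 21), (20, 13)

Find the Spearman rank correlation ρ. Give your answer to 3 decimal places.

Rank a: 3, 1, 5, 2, 4
Rank b: 5, 4, 2, 3, 1
d = rank(a) − rank(b): -2, -3, 3, -1, 3; Σd² = 32
ρ = 1 − 6Σd² / [n(n²−1)] = 1 − 6×32 / (5×24) = 1 − 192/120 ≈ -0.600

-0.600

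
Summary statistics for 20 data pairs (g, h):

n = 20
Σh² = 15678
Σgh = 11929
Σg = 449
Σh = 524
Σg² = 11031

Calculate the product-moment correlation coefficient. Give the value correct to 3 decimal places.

r = (nΣgh − ΣgΣh) / √[(nΣg² − (Σg)²)(nΣh² − (Σh)²)]
Numerator: 20×11929 − 449×524 = 3304
Denominator: √[(220620 − 201601)(313560 − 274576)] = √[19019 × 38984] = 27229.3352
r = 3304 / 27229.3352 ≈ 0.121

0.121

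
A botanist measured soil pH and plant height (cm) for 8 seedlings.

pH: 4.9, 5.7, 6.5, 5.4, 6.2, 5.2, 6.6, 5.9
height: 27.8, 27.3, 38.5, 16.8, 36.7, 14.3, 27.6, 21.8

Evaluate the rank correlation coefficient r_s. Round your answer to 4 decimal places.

0.5000

Rank pH: 1, 4, 7, 3, 6, 2, 8, 5
Rank height: 6, 4, 8, 2, 7, 1, 5, 3
d = rank(pH) − rank(height): -5, 0, -1, 1, -1, 1, 3, 2; Σd² = 42
ρ = 1 − 6Σd² / [n(n²−1)] = 1 − 6×42 / (8×63) = 1 − 252/504 ≈ 0.5000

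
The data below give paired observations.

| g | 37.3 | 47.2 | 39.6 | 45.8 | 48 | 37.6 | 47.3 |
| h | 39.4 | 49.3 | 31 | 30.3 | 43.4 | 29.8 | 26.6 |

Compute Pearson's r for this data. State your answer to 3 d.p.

0.277

n = 7, Σg = 302.8, Σh = 249.8, Σg² = 13239.98, Σh² = 9341.1, Σgh = 10873.78
nΣgh − ΣgΣh = 76116.46 − 75639.44 = 477.02
nΣg² − (Σg)² = 92679.86 − 91687.84 = 992.02; nΣh² − (Σh)² = 65387.7 − 62400.04 = 2987.66
r = 477.02 / √(992.02 × 2987.66) = 477.02 / 1721.5744 ≈ 0.277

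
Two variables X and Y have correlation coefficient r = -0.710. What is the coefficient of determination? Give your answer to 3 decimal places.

0.504

r² = (-0.710)² = 0.504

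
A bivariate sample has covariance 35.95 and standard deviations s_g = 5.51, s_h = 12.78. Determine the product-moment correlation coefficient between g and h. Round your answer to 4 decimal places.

r = Cov(g,h) / (s_g · s_h) = 35.95 / (5.51 × 12.78)
  = 35.95 / 70.4178 ≈ 0.5105

0.5105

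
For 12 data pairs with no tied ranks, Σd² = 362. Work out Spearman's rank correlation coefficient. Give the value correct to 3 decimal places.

ρ = 1 − 6Σd² / [n(n²−1)] = 1 − 6×362 / (12×143)
  = 1 − 2172/1716 = 1 − 1.2657 ≈ -0.266

-0.266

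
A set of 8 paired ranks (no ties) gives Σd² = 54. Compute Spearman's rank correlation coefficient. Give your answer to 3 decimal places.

ρ = 1 − 6Σd² / [n(n²−1)] = 1 − 6×54 / (8×63)
  = 1 − 324/504 = 1 − 0.6429 ≈ 0.357

0.357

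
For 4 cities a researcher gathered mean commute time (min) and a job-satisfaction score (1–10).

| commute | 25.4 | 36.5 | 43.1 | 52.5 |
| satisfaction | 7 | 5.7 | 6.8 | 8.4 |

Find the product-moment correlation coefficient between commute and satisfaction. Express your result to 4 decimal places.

0.5637

n = 4, Σx = 157.5, Σy = 27.9, Σx² = 6591.27, Σy² = 198.29, Σxy = 1119.93
nΣxy − ΣxΣy = 4479.72 − 4394.25 = 85.47
nΣx² − (Σx)² = 26365.08 − 24806.25 = 1558.83; nΣy² − (Σy)² = 793.16 − 778.41 = 14.75
r = 85.47 / √(1558.83 × 14.75) = 85.47 / 151.6336 ≈ 0.5637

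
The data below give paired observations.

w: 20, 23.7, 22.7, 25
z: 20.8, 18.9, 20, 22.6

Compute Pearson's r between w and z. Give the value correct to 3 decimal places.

n = 4, Σw = 91.4, Σz = 82.3, Σw² = 2101.98, Σz² = 1700.61, Σwz = 1882.93
nΣwz − ΣwΣz = 7531.72 − 7522.22 = 9.5
nΣw² − (Σw)² = 8407.92 − 8353.96 = 53.96; nΣz² − (Σz)² = 6802.44 − 6773.29 = 29.15
r = 9.5 / √(53.96 × 29.15) = 9.5 / 39.6602 ≈ 0.240

0.240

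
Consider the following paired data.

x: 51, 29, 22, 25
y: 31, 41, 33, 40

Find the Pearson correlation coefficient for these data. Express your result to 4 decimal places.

n = 4, Σx = 127, Σy = 145, Σx² = 4551, Σy² = 5331, Σxy = 4496
nΣxy − ΣxΣy = 17984 − 18415 = -431
nΣx² − (Σx)² = 18204 − 16129 = 2075; nΣy² − (Σy)² = 21324 − 21025 = 299
r = -431 / √(2075 × 299) = -431 / 787.6706 ≈ -0.5472

-0.5472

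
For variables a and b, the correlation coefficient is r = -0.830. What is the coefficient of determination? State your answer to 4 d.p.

0.6889

r² = (-0.830)² = 0.6889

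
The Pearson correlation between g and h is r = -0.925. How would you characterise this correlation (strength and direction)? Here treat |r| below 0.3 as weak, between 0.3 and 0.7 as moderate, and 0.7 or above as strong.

r = -0.925 < 0 so the relationship is negative.
|r| = 0.925, which falls in the strong range.

strong negative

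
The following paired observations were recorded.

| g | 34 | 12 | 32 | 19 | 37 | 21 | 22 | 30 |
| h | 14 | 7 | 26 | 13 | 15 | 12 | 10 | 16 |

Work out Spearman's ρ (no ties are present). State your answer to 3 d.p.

Rank g: 7, 1, 6, 2, 8, 3, 4, 5
Rank h: 5, 1, 8, 4, 6, 3, 2, 7
d = rank(g) − rank(h): 2, 0, -2, -2, 2, 0, 2, -2; Σd² = 24
ρ = 1 − 6Σd² / [n(n²−1)] = 1 − 6×24 / (8×63) = 1 − 144/504 ≈ 0.714

0.714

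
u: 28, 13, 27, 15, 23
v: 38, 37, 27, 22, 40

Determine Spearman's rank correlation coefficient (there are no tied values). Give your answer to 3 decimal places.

Rank u: 5, 1, 4, 2, 3
Rank v: 4, 3, 2, 1, 5
d = rank(u) − rank(v): 1, -2, 2, 1, -2; Σd² = 14
ρ = 1 − 6Σd² / [n(n²−1)] = 1 − 6×14 / (5×24) = 1 − 84/120 ≈ 0.300

0.300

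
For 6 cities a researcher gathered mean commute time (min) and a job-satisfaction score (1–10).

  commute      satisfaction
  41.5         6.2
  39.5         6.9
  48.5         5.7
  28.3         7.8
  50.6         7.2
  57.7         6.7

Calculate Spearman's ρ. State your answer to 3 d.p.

-0.371

Rank commute: 3, 2, 4, 1, 5, 6
Rank satisfaction: 2, 4, 1, 6, 5, 3
d = rank(commute) − rank(satisfaction): 1, -2, 3, -5, 0, 3; Σd² = 48
ρ = 1 − 6Σd² / [n(n²−1)] = 1 − 6×48 / (6×35) = 1 − 288/210 ≈ -0.371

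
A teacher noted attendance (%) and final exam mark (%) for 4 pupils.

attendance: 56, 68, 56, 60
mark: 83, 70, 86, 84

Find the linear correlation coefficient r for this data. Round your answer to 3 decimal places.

n = 4, Σx = 240, Σy = 323, Σx² = 14496, Σy² = 26241, Σxy = 19264
nΣxy − ΣxΣy = 77056 − 77520 = -464
nΣx² − (Σx)² = 57984 − 57600 = 384; nΣy² − (Σy)² = 104964 − 104329 = 635
r = -464 / √(384 × 635) = -464 / 493.8016 ≈ -0.940

-0.940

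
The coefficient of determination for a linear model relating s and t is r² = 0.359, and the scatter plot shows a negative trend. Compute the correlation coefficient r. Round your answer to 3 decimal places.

-0.599

|r| = √0.359 = 0.599
The association is negative, so r = −0.599.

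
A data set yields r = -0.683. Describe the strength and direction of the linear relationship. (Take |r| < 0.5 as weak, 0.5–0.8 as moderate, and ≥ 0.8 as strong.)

moderate negative

r = -0.683 < 0 so the relationship is negative.
|r| = 0.683, which falls in the moderate range.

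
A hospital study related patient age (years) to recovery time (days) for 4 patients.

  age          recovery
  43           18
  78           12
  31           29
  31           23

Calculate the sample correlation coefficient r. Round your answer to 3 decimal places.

n = 4, Σx = 183, Σy = 82, Σx² = 9855, Σy² = 1838, Σxy = 3322
nΣxy − ΣxΣy = 13288 − 15006 = -1718
nΣx² − (Σx)² = 39420 − 33489 = 5931; nΣy² − (Σy)² = 7352 − 6724 = 628
r = -1718 / √(5931 × 628) = -1718 / 1929.9399 ≈ -0.890

-0.890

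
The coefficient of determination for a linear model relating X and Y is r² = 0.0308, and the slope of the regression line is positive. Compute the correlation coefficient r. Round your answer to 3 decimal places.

0.175

|r| = √0.0308 = 0.175
The association is positive, so r = 0.175.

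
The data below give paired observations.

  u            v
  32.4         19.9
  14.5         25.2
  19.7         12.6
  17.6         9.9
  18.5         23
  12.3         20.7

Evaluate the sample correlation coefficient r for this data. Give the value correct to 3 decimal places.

-0.097

n = 6, Σu = 115, Σv = 111.3, Σu² = 2451.4, Σv² = 2245.31, Σuv = 2112.73
nΣuv − ΣuΣv = 12676.38 − 12799.5 = -123.12
nΣu² − (Σu)² = 14708.4 − 13225 = 1483.4; nΣv² − (Σv)² = 13471.86 − 12387.69 = 1084.17
r = -123.12 / √(1483.4 × 1084.17) = -123.12 / 1268.1710 ≈ -0.097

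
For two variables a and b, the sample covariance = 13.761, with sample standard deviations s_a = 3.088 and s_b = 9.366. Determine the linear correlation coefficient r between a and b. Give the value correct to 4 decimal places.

0.4758

r = Cov(a,b) / (s_a · s_b) = 13.761 / (3.088 × 9.366)
  = 13.761 / 28.9222 ≈ 0.4758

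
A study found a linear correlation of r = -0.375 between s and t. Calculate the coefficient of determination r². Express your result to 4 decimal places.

r² = (-0.375)² = 0.1406

0.1406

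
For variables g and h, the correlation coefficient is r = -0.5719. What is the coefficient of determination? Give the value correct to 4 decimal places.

r² = (-0.5719)² = 0.3271

0.3271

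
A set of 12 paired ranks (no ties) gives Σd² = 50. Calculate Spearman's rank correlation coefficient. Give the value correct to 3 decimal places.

ρ = 1 − 6Σd² / [n(n²−1)] = 1 − 6×50 / (12×143)
  = 1 − 300/1716 = 1 − 0.1748 ≈ 0.825

0.825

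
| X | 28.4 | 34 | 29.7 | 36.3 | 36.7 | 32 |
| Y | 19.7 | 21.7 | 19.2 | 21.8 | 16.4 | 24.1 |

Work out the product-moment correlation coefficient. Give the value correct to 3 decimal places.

-0.117

n = 6, ΣX = 197.1, ΣY = 122.9, ΣX² = 6533.23, ΣY² = 2552.63, ΣXY = 4031.94
nΣXY − ΣXΣY = 24191.64 − 24223.59 = -31.95
nΣX² − (ΣX)² = 39199.38 − 38848.41 = 350.97; nΣY² − (ΣY)² = 15315.78 − 15104.41 = 211.37
r = -31.95 / √(350.97 × 211.37) = -31.95 / 272.3684 ≈ -0.117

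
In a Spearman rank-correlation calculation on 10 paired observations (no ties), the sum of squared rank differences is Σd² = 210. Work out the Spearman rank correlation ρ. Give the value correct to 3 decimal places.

-0.273

ρ = 1 − 6Σd² / [n(n²−1)] = 1 − 6×210 / (10×99)
  = 1 − 1260/990 = 1 − 1.2727 ≈ -0.273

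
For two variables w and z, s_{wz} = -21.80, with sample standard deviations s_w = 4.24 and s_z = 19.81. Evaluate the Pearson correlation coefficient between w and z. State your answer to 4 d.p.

r = Cov(w,z) / (s_w · s_z) = -21.80 / (4.24 × 19.81)
  = -21.80 / 83.9944 ≈ -0.2595

-0.2595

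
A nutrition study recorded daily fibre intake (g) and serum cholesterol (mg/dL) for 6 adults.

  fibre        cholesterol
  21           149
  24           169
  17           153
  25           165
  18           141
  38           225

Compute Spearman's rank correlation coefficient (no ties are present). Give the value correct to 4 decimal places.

Rank fibre: 3, 4, 1, 5, 2, 6
Rank cholesterol: 2, 5, 3, 4, 1, 6
d = rank(fibre) − rank(cholesterol): 1, -1, -2, 1, 1, 0; Σd² = 8
ρ = 1 − 6Σd² / [n(n²−1)] = 1 − 6×8 / (6×35) = 1 − 48/210 ≈ 0.7714

0.7714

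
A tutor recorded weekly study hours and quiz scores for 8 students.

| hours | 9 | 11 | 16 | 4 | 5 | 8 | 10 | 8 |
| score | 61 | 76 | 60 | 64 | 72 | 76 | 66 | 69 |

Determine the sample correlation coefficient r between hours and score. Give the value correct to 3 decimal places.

n = 8, Σx = 71, Σy = 544, Σx² = 727, Σy² = 37270, Σxy = 4781
nΣxy − ΣxΣy = 38248 − 38624 = -376
nΣx² − (Σx)² = 5816 − 5041 = 775; nΣy² − (Σy)² = 298160 − 295936 = 2224
r = -376 / √(775 × 2224) = -376 / 1312.8595 ≈ -0.286

-0.286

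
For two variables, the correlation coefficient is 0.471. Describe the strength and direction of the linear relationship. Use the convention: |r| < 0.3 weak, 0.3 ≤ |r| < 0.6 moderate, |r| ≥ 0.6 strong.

r = 0.471 > 0 so the relationship is positive.
|r| = 0.471, which falls in the moderate range.

moderate positive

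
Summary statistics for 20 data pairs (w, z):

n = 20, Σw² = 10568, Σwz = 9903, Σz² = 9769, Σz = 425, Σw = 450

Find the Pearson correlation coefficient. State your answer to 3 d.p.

r = (nΣwz − ΣwΣz) / √[(nΣw² − (Σw)²)(nΣz² − (Σz)²)]
Numerator: 20×9903 − 450×425 = 6810
Denominator: √[(211360 − 202500)(195380 − 180625)] = √[8860 × 14755] = 11433.6914
r = 6810 / 11433.6914 ≈ 0.596

0.596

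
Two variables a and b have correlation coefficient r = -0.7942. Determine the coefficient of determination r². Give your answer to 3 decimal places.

0.631

r² = (-0.7942)² = 0.631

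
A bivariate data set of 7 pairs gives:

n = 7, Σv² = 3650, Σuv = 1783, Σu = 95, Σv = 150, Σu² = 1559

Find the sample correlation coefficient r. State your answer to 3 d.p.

-0.737

r = (nΣuv − ΣuΣv) / √[(nΣu² − (Σu)²)(nΣv² − (Σv)²)]
Numerator: 7×1783 − 95×150 = -1769
Denominator: √[(10913 − 9025)(25550 − 22500)] = √[1888 × 3050] = 2399.6666
r = -1769 / 2399.6666 ≈ -0.737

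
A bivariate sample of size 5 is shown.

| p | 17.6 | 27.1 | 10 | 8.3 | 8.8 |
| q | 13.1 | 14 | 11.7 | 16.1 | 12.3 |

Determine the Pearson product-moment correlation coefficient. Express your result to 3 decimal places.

0.069

n = 5, Σp = 71.8, Σq = 67.2, Σp² = 1290.5, Σq² = 915, Σpq = 968.83
nΣpq − ΣpΣq = 4844.15 − 4824.96 = 19.19
nΣp² − (Σp)² = 6452.5 − 5155.24 = 1297.26; nΣq² − (Σq)² = 4575 − 4515.84 = 59.16
r = 19.19 / √(1297.26 × 59.16) = 19.19 / 277.0305 ≈ 0.069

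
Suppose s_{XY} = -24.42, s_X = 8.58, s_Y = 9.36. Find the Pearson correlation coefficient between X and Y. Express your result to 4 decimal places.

r = Cov(X,Y) / (s_X · s_Y) = -24.42 / (8.58 × 9.36)
  = -24.42 / 80.3088 ≈ -0.3041

-0.3041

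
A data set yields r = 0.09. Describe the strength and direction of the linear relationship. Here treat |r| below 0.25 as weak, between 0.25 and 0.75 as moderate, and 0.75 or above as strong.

r = 0.09 > 0 so the relationship is positive.
|r| = 0.09, which falls in the weak range.

weak positive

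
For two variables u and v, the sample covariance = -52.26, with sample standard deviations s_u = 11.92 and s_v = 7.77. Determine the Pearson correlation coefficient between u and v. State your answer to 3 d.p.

r = Cov(u,v) / (s_u · s_v) = -52.26 / (11.92 × 7.77)
  = -52.26 / 92.6184 ≈ -0.564

-0.564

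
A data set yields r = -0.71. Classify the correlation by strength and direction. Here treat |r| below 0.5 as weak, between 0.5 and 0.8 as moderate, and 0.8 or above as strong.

moderate negative

r = -0.71 < 0 so the relationship is negative.
|r| = 0.71, which falls in the moderate range.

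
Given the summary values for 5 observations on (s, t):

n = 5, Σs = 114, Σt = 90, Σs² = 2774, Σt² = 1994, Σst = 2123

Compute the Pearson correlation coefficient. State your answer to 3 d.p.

r = (nΣst − ΣsΣt) / √[(nΣs² − (Σs)²)(nΣt² − (Σt)²)]
Numerator: 5×2123 − 114×90 = 355
Denominator: √[(13870 − 12996)(9970 − 8100)] = √[874 × 1870] = 1278.4287
r = 355 / 1278.4287 ≈ 0.278

0.278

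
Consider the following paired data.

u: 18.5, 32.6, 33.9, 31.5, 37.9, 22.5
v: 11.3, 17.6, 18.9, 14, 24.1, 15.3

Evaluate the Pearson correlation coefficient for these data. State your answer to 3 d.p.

n = 6, Σu = 176.9, Σv = 101.2, Σu² = 5489.13, Σv² = 1805.56, Σuv = 3122.16
nΣuv − ΣuΣv = 18732.96 − 17902.28 = 830.68
nΣu² − (Σu)² = 32934.78 − 31293.61 = 1641.17; nΣv² − (Σv)² = 10833.36 − 10241.44 = 591.92
r = 830.68 / √(1641.17 × 591.92) = 830.68 / 985.6172 ≈ 0.843

0.843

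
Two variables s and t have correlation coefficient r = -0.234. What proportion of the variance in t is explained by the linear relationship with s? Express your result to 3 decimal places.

0.055

r² = (-0.234)² = 0.055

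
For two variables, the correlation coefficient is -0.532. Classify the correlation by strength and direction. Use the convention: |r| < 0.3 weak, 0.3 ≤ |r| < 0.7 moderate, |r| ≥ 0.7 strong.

moderate negative

r = -0.532 < 0 so the relationship is negative.
|r| = 0.532, which falls in the moderate range.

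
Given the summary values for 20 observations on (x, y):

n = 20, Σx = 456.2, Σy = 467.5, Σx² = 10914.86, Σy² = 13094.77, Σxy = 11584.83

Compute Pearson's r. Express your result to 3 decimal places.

0.877

r = (nΣxy − ΣxΣy) / √[(nΣx² − (Σx)²)(nΣy² − (Σy)²)]
Numerator: 20×11584.83 − 456.2×467.5 = 18423.1
Denominator: √[(218297.2 − 208118.44)(261895.4 − 218556.25)] = √[10178.76 × 43339.15] = 21003.3047
r = 18423.1 / 21003.3047 ≈ 0.877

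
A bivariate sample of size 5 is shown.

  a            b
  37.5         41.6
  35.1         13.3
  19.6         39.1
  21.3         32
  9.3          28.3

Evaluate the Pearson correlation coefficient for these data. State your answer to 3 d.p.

-0.099

n = 5, Σa = 122.8, Σb = 154.3, Σa² = 3562.6, Σb² = 5261.15, Σab = 3737.98
nΣab − ΣaΣb = 18689.9 − 18948.04 = -258.14
nΣa² − (Σa)² = 17813 − 15079.84 = 2733.16; nΣb² − (Σb)² = 26305.75 − 23808.49 = 2497.26
r = -258.14 / √(2733.16 × 2497.26) = -258.14 / 2612.5488 ≈ -0.099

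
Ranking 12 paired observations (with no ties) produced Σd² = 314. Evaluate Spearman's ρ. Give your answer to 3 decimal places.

-0.098

ρ = 1 − 6Σd² / [n(n²−1)] = 1 − 6×314 / (12×143)
  = 1 − 1884/1716 = 1 − 1.0979 ≈ -0.098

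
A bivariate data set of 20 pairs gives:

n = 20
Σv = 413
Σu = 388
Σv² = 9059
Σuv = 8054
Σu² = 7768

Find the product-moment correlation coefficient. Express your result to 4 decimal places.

0.1169

r = (nΣuv − ΣuΣv) / √[(nΣu² − (Σu)²)(nΣv² − (Σv)²)]
Numerator: 20×8054 − 388×413 = 836
Denominator: √[(155360 − 150544)(181180 − 170569)] = √[4816 × 10611] = 7148.6066
r = 836 / 7148.6066 ≈ 0.1169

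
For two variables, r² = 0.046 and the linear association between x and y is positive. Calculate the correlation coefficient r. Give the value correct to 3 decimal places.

|r| = √0.046 = 0.214
The association is positive, so r = 0.214.

0.214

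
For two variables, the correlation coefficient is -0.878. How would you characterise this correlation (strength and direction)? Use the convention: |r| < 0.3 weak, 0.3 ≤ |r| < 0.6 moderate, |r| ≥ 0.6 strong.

strong negative

r = -0.878 < 0 so the relationship is negative.
|r| = 0.878, which falls in the strong range.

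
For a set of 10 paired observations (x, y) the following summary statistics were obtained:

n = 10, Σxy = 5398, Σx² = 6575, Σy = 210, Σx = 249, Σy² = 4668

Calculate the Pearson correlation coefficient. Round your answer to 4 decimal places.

r = (nΣxy − ΣxΣy) / √[(nΣx² − (Σx)²)(nΣy² − (Σy)²)]
Numerator: 10×5398 − 249×210 = 1690
Denominator: √[(65750 − 62001)(46680 − 44100)] = √[3749 × 2580] = 3110.0514
r = 1690 / 3110.0514 ≈ 0.5434

0.5434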